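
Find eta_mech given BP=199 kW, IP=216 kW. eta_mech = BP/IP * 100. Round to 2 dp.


eta_mech = (BP / IP) * 100
Ratio = 199 / 216 = 0.9213
eta_mech = 0.9213 * 100 = 92.13%


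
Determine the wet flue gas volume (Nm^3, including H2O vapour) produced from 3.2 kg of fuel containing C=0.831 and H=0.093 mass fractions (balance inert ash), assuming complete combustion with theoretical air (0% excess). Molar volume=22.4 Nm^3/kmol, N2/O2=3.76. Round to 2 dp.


Per kg fuel: CO2 = (C/12 kmol)*22.4 = (0.831/12)*22.4 = 1.55120 Nm^3
Per kg fuel: H2O = (H/2 kmol)*22.4 = (0.093/2)*22.4 = 1.04160 Nm^3
O2 needed per kg fuel = C/12 + H/4 = 0.831/12 + 0.093/4 = 0.09250000 kmol
Per kg fuel: N2 = O2*3.76*22.4 = 0.09250000*3.76*22.4 = 7.79072 Nm^3
Total per kg = 1.55120 + 1.04160 + 7.79072 = 10.38352 Nm^3
Total = 10.38352 * 3.2 = 33.23 Nm^3


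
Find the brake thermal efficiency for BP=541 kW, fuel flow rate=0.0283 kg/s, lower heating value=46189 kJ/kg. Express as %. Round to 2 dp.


eta_BTE = (BP / (mf * LHV)) * 100
Denominator = 0.0283 * 46189 = 1307.1487 kW
eta_BTE = (541 / 1307.1487) * 100 = 41.39%


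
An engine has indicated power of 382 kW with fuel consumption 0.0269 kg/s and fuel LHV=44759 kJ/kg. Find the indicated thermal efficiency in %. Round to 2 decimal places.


eta_ith = (IP / (mf * LHV)) * 100
Denominator = 0.0269 * 44759 = 1204.0171 kW
eta_ith = (382 / 1204.0171) * 100 = 31.73%


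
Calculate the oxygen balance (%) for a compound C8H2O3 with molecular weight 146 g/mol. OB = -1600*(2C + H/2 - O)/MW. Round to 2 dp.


OB = -1600 * (2C + H/2 - O) / MW
Inner = 2*8 + 2/2 - 3 = 14.00
OB = -1600 * 14.00 / 146 = -153.42%


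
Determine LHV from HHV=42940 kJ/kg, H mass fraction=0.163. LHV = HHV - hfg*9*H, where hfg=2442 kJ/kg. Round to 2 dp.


LHV = HHV - hfg * 9 * H
Water correction = 2442 * 9 * 0.163 = 3582.414 kJ/kg
LHV = 42940 - 3582.414 = 39357.59 kJ/kg


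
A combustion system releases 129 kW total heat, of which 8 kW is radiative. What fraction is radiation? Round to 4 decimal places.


f_rad = Q_rad / Q_total
f_rad = 8 / 129 = 0.0620


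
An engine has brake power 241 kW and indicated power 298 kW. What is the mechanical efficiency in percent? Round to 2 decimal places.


eta_mech = (BP / IP) * 100
Ratio = 241 / 298 = 0.8087
eta_mech = 0.8087 * 100 = 80.87%


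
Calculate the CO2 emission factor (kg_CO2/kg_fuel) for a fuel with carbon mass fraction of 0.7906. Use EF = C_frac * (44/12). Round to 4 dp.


EF = C_frac * (M_CO2 / M_C)
EF = 0.7906 * (44/12)
EF = 0.7906 * 3.666667 = 2.8989 kg_CO2/kg_fuel


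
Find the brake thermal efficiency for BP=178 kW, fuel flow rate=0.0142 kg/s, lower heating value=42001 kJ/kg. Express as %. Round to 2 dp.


eta_BTE = (BP / (mf * LHV)) * 100
Denominator = 0.0142 * 42001 = 596.4142 kW
eta_BTE = (178 / 596.4142) * 100 = 29.85%


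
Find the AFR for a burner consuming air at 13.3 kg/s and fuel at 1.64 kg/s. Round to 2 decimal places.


AFR = m_air / m_fuel
AFR = 13.3 / 1.64 = 8.11


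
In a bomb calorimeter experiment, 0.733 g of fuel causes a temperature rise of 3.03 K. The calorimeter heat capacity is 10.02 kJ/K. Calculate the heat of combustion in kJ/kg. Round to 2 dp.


Hc = C_cal * delta_T / m_fuel
Q_released = 10.02 * 3.03 = 30.3606 kJ
m_fuel = 0.733 g = 0.733/1000 kg = 0.000733 kg
Hc = 30.3606 / 0.000733 = 41419.65 kJ/kg


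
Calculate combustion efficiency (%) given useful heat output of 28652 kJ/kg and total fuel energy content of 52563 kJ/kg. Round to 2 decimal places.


Efficiency = (Q_useful / Q_fuel) * 100
Efficiency = (28652 / 52563) * 100
Efficiency = 0.5451 * 100 = 54.51%


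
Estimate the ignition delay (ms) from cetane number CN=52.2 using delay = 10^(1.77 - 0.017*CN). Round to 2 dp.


delay = 10^(1.77 - 0.017*CN)
Exponent = 1.77 - 0.017*52.2 = 0.8826
delay = 10^0.8826 = 7.63 ms


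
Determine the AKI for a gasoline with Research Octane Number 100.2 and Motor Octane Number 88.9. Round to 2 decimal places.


AKI = (RON + MON) / 2
AKI = (100.2 + 88.9) / 2
AKI = 189.1 / 2 = 94.55


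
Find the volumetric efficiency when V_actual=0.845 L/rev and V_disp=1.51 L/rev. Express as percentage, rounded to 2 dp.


eta_v = (V_actual / V_disp) * 100
Ratio = 0.845 / 1.51 = 0.5596
eta_v = 0.5596 * 100 = 55.96%


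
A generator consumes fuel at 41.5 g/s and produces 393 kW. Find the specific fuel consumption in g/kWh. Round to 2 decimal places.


SFC = (mf / BP) * 3600
Rate = 41.5 / 393 = 0.105598 g/(s*kW)
SFC = 0.105598 * 3600 = 380.15 g/kWh


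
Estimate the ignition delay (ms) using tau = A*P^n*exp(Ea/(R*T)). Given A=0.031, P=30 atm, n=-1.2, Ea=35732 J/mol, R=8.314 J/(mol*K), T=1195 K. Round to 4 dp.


tau = A * P^n * exp(Ea/(R*T))
P^n = 30^(-1.2) = 0.01688319
Ea/(R*T) = 35732/(8.314*1195) = 3.596494
exp(Ea/(R*T)) = 36.470164
tau = 0.031 * 0.01688319 * 36.470164 = 0.0191 ms


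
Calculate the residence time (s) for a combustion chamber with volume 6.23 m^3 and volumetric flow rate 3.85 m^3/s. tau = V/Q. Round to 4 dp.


tau = V / Q_flow
tau = 6.23 / 3.85 = 1.6182 s


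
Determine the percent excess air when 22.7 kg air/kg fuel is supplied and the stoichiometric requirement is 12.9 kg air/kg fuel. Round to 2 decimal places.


Excess air = actual - stoichiometric = 22.7 - 12.9 = 9.80 kg/kg fuel
Excess air % = (excess / stoich) * 100 = (9.80 / 12.9) * 100 = 75.97%


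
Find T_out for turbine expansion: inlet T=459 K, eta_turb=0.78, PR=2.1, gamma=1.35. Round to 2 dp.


T_out = T_in * (1 - eta * (1 - PR^(-(gamma-1)/gamma)))
Exponent = -(1.35-1)/1.35 = -0.25925926
PR^exp = 2.1^(-0.25925926) = 0.82501466
Factor = 1 - 0.78*(1 - 0.82501466) = 0.86351143
T_out = 459 * 0.86351143 = 396.35 K


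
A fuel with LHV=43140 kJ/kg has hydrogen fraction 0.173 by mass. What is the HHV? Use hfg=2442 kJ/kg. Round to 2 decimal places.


HHV = LHV + hfg * 9 * H
Water addition = 2442 * 9 * 0.173 = 3802.194 kJ/kg
HHV = 43140 + 3802.194 = 46942.19 kJ/kg


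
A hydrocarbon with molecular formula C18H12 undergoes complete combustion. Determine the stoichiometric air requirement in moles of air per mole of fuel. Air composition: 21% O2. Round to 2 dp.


Balanced combustion: C18H12 + 21 O2 -> 18 CO2 + 6 H2O
O2 needed = C + H/4 = 18 + 12/4 = 21.00 moles
Air moles = O2 / 0.21 = 21.00 / 0.21 = 100.00 moles air


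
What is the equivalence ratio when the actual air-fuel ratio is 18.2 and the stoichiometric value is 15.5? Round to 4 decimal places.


phi = AFR_stoich / AFR_actual
phi = 15.5 / 18.2 = 0.8516


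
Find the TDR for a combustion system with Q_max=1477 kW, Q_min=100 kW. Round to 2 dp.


TDR = Q_max / Q_min
TDR = 1477 / 100 = 14.77


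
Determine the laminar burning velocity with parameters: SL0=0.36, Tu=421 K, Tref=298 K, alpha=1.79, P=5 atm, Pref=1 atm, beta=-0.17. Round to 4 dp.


SL = SL0 * (Tu/Tref)^alpha * (P/Pref)^beta
T ratio = 421/298 = 1.41275168
(T ratio)^alpha = 1.41275168^1.79 = 1.856170
(P/Pref)^beta = 5^(-0.17) = 0.760633
SL = 0.36 * 1.856170 * 0.760633 = 0.5083 m/s


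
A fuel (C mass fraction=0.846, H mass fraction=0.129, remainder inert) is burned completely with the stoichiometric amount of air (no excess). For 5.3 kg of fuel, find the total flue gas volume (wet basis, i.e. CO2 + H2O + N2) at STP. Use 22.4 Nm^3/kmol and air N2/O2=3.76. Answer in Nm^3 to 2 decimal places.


Per kg fuel: CO2 = (C/12 kmol)*22.4 = (0.846/12)*22.4 = 1.57920 Nm^3
Per kg fuel: H2O = (H/2 kmol)*22.4 = (0.129/2)*22.4 = 1.44480 Nm^3
O2 needed per kg fuel = C/12 + H/4 = 0.846/12 + 0.129/4 = 0.10275000 kmol
Per kg fuel: N2 = O2*3.76*22.4 = 0.10275000*3.76*22.4 = 8.65402 Nm^3
Total per kg = 1.57920 + 1.44480 + 8.65402 = 11.67802 Nm^3
Total = 11.67802 * 5.3 = 61.89 Nm^3


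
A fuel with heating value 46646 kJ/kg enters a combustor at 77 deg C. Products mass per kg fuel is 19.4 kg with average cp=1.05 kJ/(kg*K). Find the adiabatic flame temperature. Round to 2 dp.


T_ad = T_in + Hc / (m_p * cp)
Denominator = 19.4 * 1.05 = 20.3700
Temperature rise = 46646 / 20.3700 = 2289.94 K
T_ad = 77 + 2289.94 = 2366.94 deg C


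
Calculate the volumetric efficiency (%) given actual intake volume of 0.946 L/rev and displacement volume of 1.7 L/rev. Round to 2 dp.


eta_v = (V_actual / V_disp) * 100
Ratio = 0.946 / 1.7 = 0.5565
eta_v = 0.5565 * 100 = 55.65%


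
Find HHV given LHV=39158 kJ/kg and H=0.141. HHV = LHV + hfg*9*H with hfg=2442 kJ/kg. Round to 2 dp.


HHV = LHV + hfg * 9 * H
Water addition = 2442 * 9 * 0.141 = 3098.898 kJ/kg
HHV = 39158 + 3098.898 = 42256.90 kJ/kg


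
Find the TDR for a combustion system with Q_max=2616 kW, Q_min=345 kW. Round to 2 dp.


TDR = Q_max / Q_min
TDR = 2616 / 345 = 7.58


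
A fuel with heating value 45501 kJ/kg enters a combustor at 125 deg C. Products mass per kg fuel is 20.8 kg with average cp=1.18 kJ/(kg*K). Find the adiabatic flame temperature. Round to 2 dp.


T_ad = T_in + Hc / (m_p * cp)
Denominator = 20.8 * 1.18 = 24.5440
Temperature rise = 45501 / 24.5440 = 1853.85 K
T_ad = 125 + 1853.85 = 1978.85 deg C


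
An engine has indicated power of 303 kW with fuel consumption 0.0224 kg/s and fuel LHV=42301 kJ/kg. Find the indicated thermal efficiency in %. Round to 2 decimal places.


eta_ith = (IP / (mf * LHV)) * 100
Denominator = 0.0224 * 42301 = 947.5424 kW
eta_ith = (303 / 947.5424) * 100 = 31.98%


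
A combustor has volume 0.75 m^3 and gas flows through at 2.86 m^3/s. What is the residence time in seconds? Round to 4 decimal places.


tau = V / Q_flow
tau = 0.75 / 2.86 = 0.2622 s


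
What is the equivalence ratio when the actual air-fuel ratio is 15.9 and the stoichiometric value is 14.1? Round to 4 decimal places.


phi = AFR_stoich / AFR_actual
phi = 14.1 / 15.9 = 0.8868


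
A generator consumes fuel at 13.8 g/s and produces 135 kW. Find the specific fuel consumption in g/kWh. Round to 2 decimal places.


SFC = (mf / BP) * 3600
Rate = 13.8 / 135 = 0.102222 g/(s*kW)
SFC = 0.102222 * 3600 = 368.00 g/kWh


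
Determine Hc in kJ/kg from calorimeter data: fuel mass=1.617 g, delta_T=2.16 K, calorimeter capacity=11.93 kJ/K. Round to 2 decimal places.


Hc = C_cal * delta_T / m_fuel
Q_released = 11.93 * 2.16 = 25.7688 kJ
m_fuel = 1.617 g = 1.617/1000 kg = 0.001617 kg
Hc = 25.7688 / 0.001617 = 15936.18 kJ/kg


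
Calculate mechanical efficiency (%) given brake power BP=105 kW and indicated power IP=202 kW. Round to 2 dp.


eta_mech = (BP / IP) * 100
Ratio = 105 / 202 = 0.5198
eta_mech = 0.5198 * 100 = 51.98%


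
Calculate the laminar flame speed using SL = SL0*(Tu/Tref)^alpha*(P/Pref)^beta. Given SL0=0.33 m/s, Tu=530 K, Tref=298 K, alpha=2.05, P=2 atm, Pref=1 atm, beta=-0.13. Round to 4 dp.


SL = SL0 * (Tu/Tref)^alpha * (P/Pref)^beta
T ratio = 530/298 = 1.77852349
(T ratio)^alpha = 1.77852349^2.05 = 3.255534
(P/Pref)^beta = 2^(-0.13) = 0.913831
SL = 0.33 * 3.255534 * 0.913831 = 0.9818 m/s


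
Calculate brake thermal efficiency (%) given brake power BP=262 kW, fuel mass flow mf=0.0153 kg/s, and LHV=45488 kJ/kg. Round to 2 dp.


eta_BTE = (BP / (mf * LHV)) * 100
Denominator = 0.0153 * 45488 = 695.9664 kW
eta_BTE = (262 / 695.9664) * 100 = 37.65%


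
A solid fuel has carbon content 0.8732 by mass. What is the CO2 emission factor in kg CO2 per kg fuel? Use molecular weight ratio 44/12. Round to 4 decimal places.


EF = C_frac * (M_CO2 / M_C)
EF = 0.8732 * (44/12)
EF = 0.8732 * 3.666667 = 3.2017 kg_CO2/kg_fuel


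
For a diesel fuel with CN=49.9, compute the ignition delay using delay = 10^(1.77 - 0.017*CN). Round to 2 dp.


delay = 10^(1.77 - 0.017*CN)
Exponent = 1.77 - 0.017*49.9 = 0.9217
delay = 10^0.9217 = 8.35 ms


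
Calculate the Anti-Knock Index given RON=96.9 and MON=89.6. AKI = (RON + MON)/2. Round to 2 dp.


AKI = (RON + MON) / 2
AKI = (96.9 + 89.6) / 2
AKI = 186.5 / 2 = 93.25


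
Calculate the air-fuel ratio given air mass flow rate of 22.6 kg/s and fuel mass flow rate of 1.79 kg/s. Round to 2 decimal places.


AFR = m_air / m_fuel
AFR = 22.6 / 1.79 = 12.63


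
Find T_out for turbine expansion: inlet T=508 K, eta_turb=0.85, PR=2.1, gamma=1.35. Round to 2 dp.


T_out = T_in * (1 - eta * (1 - PR^(-(gamma-1)/gamma)))
Exponent = -(1.35-1)/1.35 = -0.25925926
PR^exp = 2.1^(-0.25925926) = 0.82501466
Factor = 1 - 0.85*(1 - 0.82501466) = 0.85126246
T_out = 508 * 0.85126246 = 432.44 K


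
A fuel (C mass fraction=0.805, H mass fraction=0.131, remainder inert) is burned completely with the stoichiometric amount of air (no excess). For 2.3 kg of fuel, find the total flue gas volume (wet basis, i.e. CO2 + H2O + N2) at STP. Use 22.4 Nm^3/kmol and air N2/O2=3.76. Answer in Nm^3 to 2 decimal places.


Per kg fuel: CO2 = (C/12 kmol)*22.4 = (0.805/12)*22.4 = 1.50267 Nm^3
Per kg fuel: H2O = (H/2 kmol)*22.4 = (0.131/2)*22.4 = 1.46720 Nm^3
O2 needed per kg fuel = C/12 + H/4 = 0.805/12 + 0.131/4 = 0.09983333 kmol
Per kg fuel: N2 = O2*3.76*22.4 = 0.09983333*3.76*22.4 = 8.40836 Nm^3
Total per kg = 1.50267 + 1.46720 + 8.40836 = 11.37823 Nm^3
Total = 11.37823 * 2.3 = 26.17 Nm^3


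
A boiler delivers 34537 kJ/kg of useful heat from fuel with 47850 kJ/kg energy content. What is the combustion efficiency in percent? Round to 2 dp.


Efficiency = (Q_useful / Q_fuel) * 100
Efficiency = (34537 / 47850) * 100
Efficiency = 0.7218 * 100 = 72.18%


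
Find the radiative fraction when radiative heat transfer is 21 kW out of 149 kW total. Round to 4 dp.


f_rad = Q_rad / Q_total
f_rad = 21 / 149 = 0.1409


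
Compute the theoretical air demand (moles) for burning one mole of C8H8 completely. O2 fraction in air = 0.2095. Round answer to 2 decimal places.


Balanced combustion: C8H8 + 10 O2 -> 8 CO2 + 4 H2O
O2 needed = C + H/4 = 8 + 8/4 = 10.00 moles
Air moles = O2 / 0.2095 = 10.00 / 0.2095 = 47.73 moles air


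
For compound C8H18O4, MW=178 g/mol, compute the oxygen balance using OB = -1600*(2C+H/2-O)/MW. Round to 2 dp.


OB = -1600 * (2C + H/2 - O) / MW
Inner = 2*8 + 18/2 - 4 = 21.00
OB = -1600 * 21.00 / 178 = -188.76%


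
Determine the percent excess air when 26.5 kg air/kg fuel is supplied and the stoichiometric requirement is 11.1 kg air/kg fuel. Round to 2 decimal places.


Excess air = actual - stoichiometric = 26.5 - 11.1 = 15.40 kg/kg fuel
Excess air % = (excess / stoich) * 100 = (15.40 / 11.1) * 100 = 138.74%


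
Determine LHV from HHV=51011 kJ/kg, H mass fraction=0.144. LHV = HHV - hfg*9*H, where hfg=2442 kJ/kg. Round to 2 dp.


LHV = HHV - hfg * 9 * H
Water correction = 2442 * 9 * 0.144 = 3164.832 kJ/kg
LHV = 51011 - 3164.832 = 47846.17 kJ/kg


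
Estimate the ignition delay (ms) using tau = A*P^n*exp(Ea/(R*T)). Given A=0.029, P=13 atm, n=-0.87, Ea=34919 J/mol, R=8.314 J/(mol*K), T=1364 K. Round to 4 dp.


tau = A * P^n * exp(Ea/(R*T))
P^n = 13^(-0.87) = 0.10736662
Ea/(R*T) = 34919/(8.314*1364) = 3.079197
exp(Ea/(R*T)) = 21.740927
tau = 0.029 * 0.10736662 * 21.740927 = 0.0677 ms


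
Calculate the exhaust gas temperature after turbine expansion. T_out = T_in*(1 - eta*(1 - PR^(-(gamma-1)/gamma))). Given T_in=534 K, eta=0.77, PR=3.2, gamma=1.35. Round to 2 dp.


T_out = T_in * (1 - eta * (1 - PR^(-(gamma-1)/gamma)))
Exponent = -(1.35-1)/1.35 = -0.25925926
PR^exp = 3.2^(-0.25925926) = 0.73966521
Factor = 1 - 0.77*(1 - 0.73966521) = 0.79954221
T_out = 534 * 0.79954221 = 426.96 K


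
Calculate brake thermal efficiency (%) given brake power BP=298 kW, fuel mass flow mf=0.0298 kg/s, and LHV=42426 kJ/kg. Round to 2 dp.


eta_BTE = (BP / (mf * LHV)) * 100
Denominator = 0.0298 * 42426 = 1264.2948 kW
eta_BTE = (298 / 1264.2948) * 100 = 23.57%


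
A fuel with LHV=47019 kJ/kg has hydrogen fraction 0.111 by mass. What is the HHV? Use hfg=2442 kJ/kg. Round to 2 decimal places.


HHV = LHV + hfg * 9 * H
Water addition = 2442 * 9 * 0.111 = 2439.558 kJ/kg
HHV = 47019 + 2439.558 = 49458.56 kJ/kg


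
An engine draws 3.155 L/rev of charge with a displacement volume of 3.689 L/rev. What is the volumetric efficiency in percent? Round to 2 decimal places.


eta_v = (V_actual / V_disp) * 100
Ratio = 3.155 / 3.689 = 0.8552
eta_v = 0.8552 * 100 = 85.52%


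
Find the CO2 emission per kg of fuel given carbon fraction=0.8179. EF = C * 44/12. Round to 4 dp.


EF = C_frac * (M_CO2 / M_C)
EF = 0.8179 * (44/12)
EF = 0.8179 * 3.666667 = 2.9990 kg_CO2/kg_fuel


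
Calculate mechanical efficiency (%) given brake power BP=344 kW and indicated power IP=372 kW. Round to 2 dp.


eta_mech = (BP / IP) * 100
Ratio = 344 / 372 = 0.9247
eta_mech = 0.9247 * 100 = 92.47%


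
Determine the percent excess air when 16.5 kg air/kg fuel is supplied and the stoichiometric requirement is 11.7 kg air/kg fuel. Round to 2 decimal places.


Excess air = actual - stoichiometric = 16.5 - 11.7 = 4.80 kg/kg fuel
Excess air % = (excess / stoich) * 100 = (4.80 / 11.7) * 100 = 41.03%


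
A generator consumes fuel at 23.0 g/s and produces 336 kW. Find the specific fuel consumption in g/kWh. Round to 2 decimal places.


SFC = (mf / BP) * 3600
Rate = 23.0 / 336 = 0.068452 g/(s*kW)
SFC = 0.068452 * 3600 = 246.43 g/kWh


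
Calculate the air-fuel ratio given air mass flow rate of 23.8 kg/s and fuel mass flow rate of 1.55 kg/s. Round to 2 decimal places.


AFR = m_air / m_fuel
AFR = 23.8 / 1.55 = 15.35


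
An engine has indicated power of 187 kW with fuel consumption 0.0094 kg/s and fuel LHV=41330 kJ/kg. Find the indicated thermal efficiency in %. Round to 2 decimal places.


eta_ith = (IP / (mf * LHV)) * 100
Denominator = 0.0094 * 41330 = 388.5020 kW
eta_ith = (187 / 388.5020) * 100 = 48.13%


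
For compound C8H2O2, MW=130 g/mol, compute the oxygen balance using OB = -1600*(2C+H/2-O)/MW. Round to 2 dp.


OB = -1600 * (2C + H/2 - O) / MW
Inner = 2*8 + 2/2 - 2 = 15.00
OB = -1600 * 15.00 / 130 = -184.62%


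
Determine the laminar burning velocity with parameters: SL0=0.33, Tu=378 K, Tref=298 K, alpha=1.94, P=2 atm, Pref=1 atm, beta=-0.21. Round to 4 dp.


SL = SL0 * (Tu/Tref)^alpha * (P/Pref)^beta
T ratio = 378/298 = 1.26845638
(T ratio)^alpha = 1.26845638^1.94 = 1.586188
(P/Pref)^beta = 2^(-0.21) = 0.864537
SL = 0.33 * 1.586188 * 0.864537 = 0.4525 m/s


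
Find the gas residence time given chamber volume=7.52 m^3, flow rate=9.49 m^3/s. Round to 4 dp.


tau = V / Q_flow
tau = 7.52 / 9.49 = 0.7924 s


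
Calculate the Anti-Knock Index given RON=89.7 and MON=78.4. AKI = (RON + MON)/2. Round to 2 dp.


AKI = (RON + MON) / 2
AKI = (89.7 + 78.4) / 2
AKI = 168.1 / 2 = 84.05


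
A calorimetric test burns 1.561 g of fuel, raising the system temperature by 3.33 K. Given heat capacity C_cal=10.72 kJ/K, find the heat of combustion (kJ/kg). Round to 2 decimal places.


Hc = C_cal * delta_T / m_fuel
Q_released = 10.72 * 3.33 = 35.6976 kJ
m_fuel = 1.561 g = 1.561/1000 kg = 0.001561 kg
Hc = 35.6976 / 0.001561 = 22868.42 kJ/kg


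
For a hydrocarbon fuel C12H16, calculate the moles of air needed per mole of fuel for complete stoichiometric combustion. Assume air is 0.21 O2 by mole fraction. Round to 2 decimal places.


Balanced combustion: C12H16 + 16 O2 -> 12 CO2 + 8 H2O
O2 needed = C + H/4 = 12 + 16/4 = 16.00 moles
Air moles = O2 / 0.21 = 16.00 / 0.21 = 76.19 moles air


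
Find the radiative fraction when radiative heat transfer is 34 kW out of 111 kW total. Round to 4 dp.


f_rad = Q_rad / Q_total
f_rad = 34 / 111 = 0.3063


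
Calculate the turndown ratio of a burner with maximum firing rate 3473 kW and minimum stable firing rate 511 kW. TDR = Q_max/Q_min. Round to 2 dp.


TDR = Q_max / Q_min
TDR = 3473 / 511 = 6.80


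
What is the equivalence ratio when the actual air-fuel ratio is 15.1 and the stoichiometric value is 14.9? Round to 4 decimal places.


phi = AFR_stoich / AFR_actual
phi = 14.9 / 15.1 = 0.9868


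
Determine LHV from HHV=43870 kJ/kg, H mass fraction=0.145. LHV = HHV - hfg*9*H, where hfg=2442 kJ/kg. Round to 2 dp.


LHV = HHV - hfg * 9 * H
Water correction = 2442 * 9 * 0.145 = 3186.810 kJ/kg
LHV = 43870 - 3186.810 = 40683.19 kJ/kg


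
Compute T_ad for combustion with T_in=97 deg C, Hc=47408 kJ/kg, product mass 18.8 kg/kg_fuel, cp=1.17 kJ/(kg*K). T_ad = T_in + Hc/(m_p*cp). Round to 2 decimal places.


T_ad = T_in + Hc / (m_p * cp)
Denominator = 18.8 * 1.17 = 21.9960
Temperature rise = 47408 / 21.9960 = 2155.30 K
T_ad = 97 + 2155.30 = 2252.30 deg C


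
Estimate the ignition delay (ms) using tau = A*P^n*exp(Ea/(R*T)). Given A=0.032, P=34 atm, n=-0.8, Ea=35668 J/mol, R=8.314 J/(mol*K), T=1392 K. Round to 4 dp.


tau = A * P^n * exp(Ea/(R*T))
P^n = 34^(-0.8) = 0.05954110
Ea/(R*T) = 35668/(8.314*1392) = 3.081978
exp(Ea/(R*T)) = 21.801478
tau = 0.032 * 0.05954110 * 21.801478 = 0.0415 ms


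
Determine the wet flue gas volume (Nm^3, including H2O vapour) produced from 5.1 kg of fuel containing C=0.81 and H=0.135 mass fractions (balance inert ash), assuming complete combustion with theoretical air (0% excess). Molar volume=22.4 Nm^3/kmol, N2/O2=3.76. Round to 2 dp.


Per kg fuel: CO2 = (C/12 kmol)*22.4 = (0.81/12)*22.4 = 1.51200 Nm^3
Per kg fuel: H2O = (H/2 kmol)*22.4 = (0.135/2)*22.4 = 1.51200 Nm^3
O2 needed per kg fuel = C/12 + H/4 = 0.81/12 + 0.135/4 = 0.10125000 kmol
Per kg fuel: N2 = O2*3.76*22.4 = 0.10125000*3.76*22.4 = 8.52768 Nm^3
Total per kg = 1.51200 + 1.51200 + 8.52768 = 11.55168 Nm^3
Total = 11.55168 * 5.1 = 58.91 Nm^3


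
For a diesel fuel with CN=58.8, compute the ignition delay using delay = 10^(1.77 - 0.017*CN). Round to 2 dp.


delay = 10^(1.77 - 0.017*CN)
Exponent = 1.77 - 0.017*58.8 = 0.7704
delay = 10^0.7704 = 5.89 ms


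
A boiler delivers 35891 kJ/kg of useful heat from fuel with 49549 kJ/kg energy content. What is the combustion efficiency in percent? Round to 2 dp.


Efficiency = (Q_useful / Q_fuel) * 100
Efficiency = (35891 / 49549) * 100
Efficiency = 0.7244 * 100 = 72.44%


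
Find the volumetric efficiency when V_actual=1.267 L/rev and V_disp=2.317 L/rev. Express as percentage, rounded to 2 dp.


eta_v = (V_actual / V_disp) * 100
Ratio = 1.267 / 2.317 = 0.5468
eta_v = 0.5468 * 100 = 54.68%


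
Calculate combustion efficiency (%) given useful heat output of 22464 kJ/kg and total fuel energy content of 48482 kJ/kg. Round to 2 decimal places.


Efficiency = (Q_useful / Q_fuel) * 100
Efficiency = (22464 / 48482) * 100
Efficiency = 0.4633 * 100 = 46.33%


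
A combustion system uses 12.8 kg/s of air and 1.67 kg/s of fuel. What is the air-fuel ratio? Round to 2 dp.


AFR = m_air / m_fuel
AFR = 12.8 / 1.67 = 7.66


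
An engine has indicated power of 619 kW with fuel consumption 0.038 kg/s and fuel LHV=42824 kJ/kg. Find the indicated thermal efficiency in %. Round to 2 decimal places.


eta_ith = (IP / (mf * LHV)) * 100
Denominator = 0.038 * 42824 = 1627.3120 kW
eta_ith = (619 / 1627.3120) * 100 = 38.04%


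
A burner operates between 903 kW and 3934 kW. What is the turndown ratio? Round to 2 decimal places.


TDR = Q_max / Q_min
TDR = 3934 / 903 = 4.36


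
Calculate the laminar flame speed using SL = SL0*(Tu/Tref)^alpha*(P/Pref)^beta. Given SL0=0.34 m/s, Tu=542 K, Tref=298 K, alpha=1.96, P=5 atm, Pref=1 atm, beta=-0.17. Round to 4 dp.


SL = SL0 * (Tu/Tref)^alpha * (P/Pref)^beta
T ratio = 542/298 = 1.81879195
(T ratio)^alpha = 1.81879195^1.96 = 3.229793
(P/Pref)^beta = 5^(-0.17) = 0.760633
SL = 0.34 * 3.229793 * 0.760633 = 0.8353 m/s


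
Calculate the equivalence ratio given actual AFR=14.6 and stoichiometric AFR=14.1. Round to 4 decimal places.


phi = AFR_stoich / AFR_actual
phi = 14.1 / 14.6 = 0.9658


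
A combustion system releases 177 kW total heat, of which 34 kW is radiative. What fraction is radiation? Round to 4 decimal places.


f_rad = Q_rad / Q_total
f_rad = 34 / 177 = 0.1921


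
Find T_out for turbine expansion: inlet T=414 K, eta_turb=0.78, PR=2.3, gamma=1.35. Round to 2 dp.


T_out = T_in * (1 - eta * (1 - PR^(-(gamma-1)/gamma)))
Exponent = -(1.35-1)/1.35 = -0.25925926
PR^exp = 2.3^(-0.25925926) = 0.80578413
Factor = 1 - 0.78*(1 - 0.80578413) = 0.84851162
T_out = 414 * 0.84851162 = 351.28 K


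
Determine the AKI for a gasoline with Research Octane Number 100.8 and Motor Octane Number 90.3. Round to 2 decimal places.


AKI = (RON + MON) / 2
AKI = (100.8 + 90.3) / 2
AKI = 191.1 / 2 = 95.55


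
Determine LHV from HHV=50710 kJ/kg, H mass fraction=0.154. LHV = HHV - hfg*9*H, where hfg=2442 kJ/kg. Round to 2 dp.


LHV = HHV - hfg * 9 * H
Water correction = 2442 * 9 * 0.154 = 3384.612 kJ/kg
LHV = 50710 - 3384.612 = 47325.39 kJ/kg


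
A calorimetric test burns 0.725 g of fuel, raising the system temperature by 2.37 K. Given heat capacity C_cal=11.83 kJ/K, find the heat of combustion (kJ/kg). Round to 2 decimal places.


Hc = C_cal * delta_T / m_fuel
Q_released = 11.83 * 2.37 = 28.0371 kJ
m_fuel = 0.725 g = 0.725/1000 kg = 0.000725 kg
Hc = 28.0371 / 0.000725 = 38671.86 kJ/kg


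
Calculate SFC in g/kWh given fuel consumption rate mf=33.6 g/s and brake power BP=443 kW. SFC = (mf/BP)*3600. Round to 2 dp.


SFC = (mf / BP) * 3600
Rate = 33.6 / 443 = 0.075847 g/(s*kW)
SFC = 0.075847 * 3600 = 273.05 g/kWh


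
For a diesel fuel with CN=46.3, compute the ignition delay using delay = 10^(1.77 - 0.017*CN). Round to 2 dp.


delay = 10^(1.77 - 0.017*CN)
Exponent = 1.77 - 0.017*46.3 = 0.9829
delay = 10^0.9829 = 9.61 ms


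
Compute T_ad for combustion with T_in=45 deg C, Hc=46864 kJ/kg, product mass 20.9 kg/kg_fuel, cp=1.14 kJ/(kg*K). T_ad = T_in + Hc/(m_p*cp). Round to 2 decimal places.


T_ad = T_in + Hc / (m_p * cp)
Denominator = 20.9 * 1.14 = 23.8260
Temperature rise = 46864 / 23.8260 = 1966.93 K
T_ad = 45 + 1966.93 = 2011.93 deg C


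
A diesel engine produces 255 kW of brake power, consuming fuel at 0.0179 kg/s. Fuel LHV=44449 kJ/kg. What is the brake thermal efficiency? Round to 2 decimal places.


eta_BTE = (BP / (mf * LHV)) * 100
Denominator = 0.0179 * 44449 = 795.6371 kW
eta_BTE = (255 / 795.6371) * 100 = 32.05%


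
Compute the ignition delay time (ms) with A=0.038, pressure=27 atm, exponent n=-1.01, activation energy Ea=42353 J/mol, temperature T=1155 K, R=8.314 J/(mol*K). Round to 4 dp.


tau = A * P^n * exp(Ea/(R*T))
P^n = 27^(-1.01) = 0.03583625
Ea/(R*T) = 42353/(8.314*1155) = 4.410544
exp(Ea/(R*T)) = 82.314243
tau = 0.038 * 0.03583625 * 82.314243 = 0.1121 ms


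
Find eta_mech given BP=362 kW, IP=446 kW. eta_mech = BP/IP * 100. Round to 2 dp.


eta_mech = (BP / IP) * 100
Ratio = 362 / 446 = 0.8117
eta_mech = 0.8117 * 100 = 81.17%


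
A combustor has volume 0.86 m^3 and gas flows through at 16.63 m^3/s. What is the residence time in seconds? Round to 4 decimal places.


tau = V / Q_flow
tau = 0.86 / 16.63 = 0.0517 s


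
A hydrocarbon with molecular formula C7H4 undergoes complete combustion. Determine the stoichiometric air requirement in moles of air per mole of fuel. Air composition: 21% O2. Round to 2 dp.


Balanced combustion: C7H4 + 8 O2 -> 7 CO2 + 2 H2O
O2 needed = C + H/4 = 7 + 4/4 = 8.00 moles
Air moles = O2 / 0.21 = 8.00 / 0.21 = 38.10 moles air


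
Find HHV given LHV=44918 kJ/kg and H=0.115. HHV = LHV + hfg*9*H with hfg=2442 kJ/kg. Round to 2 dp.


HHV = LHV + hfg * 9 * H
Water addition = 2442 * 9 * 0.115 = 2527.470 kJ/kg
HHV = 44918 + 2527.470 = 47445.47 kJ/kg


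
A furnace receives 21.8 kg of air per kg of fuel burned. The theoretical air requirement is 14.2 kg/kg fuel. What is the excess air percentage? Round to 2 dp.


Excess air = actual - stoichiometric = 21.8 - 14.2 = 7.60 kg/kg fuel
Excess air % = (excess / stoich) * 100 = (7.60 / 14.2) * 100 = 53.52%


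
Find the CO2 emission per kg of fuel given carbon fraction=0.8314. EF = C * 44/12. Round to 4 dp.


EF = C_frac * (M_CO2 / M_C)
EF = 0.8314 * (44/12)
EF = 0.8314 * 3.666667 = 3.0485 kg_CO2/kg_fuel


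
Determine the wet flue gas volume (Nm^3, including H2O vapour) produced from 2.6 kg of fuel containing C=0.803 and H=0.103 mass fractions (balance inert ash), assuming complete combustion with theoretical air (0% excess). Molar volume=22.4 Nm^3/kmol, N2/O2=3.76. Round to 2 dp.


Per kg fuel: CO2 = (C/12 kmol)*22.4 = (0.803/12)*22.4 = 1.49893 Nm^3
Per kg fuel: H2O = (H/2 kmol)*22.4 = (0.103/2)*22.4 = 1.15360 Nm^3
O2 needed per kg fuel = C/12 + H/4 = 0.803/12 + 0.103/4 = 0.09266667 kmol
Per kg fuel: N2 = O2*3.76*22.4 = 0.09266667*3.76*22.4 = 7.80476 Nm^3
Total per kg = 1.49893 + 1.15360 + 7.80476 = 10.45729 Nm^3
Total = 10.45729 * 2.6 = 27.19 Nm^3


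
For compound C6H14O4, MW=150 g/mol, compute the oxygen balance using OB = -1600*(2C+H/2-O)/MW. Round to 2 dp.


OB = -1600 * (2C + H/2 - O) / MW
Inner = 2*6 + 14/2 - 4 = 15.00
OB = -1600 * 15.00 / 150 = -160.00%


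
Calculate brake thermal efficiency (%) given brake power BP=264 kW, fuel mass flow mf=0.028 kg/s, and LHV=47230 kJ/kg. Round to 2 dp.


eta_BTE = (BP / (mf * LHV)) * 100
Denominator = 0.028 * 47230 = 1322.4400 kW
eta_BTE = (264 / 1322.4400) * 100 = 19.96%


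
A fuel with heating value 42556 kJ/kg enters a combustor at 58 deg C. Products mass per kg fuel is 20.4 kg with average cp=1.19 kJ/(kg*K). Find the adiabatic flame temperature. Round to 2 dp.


T_ad = T_in + Hc / (m_p * cp)
Denominator = 20.4 * 1.19 = 24.2760
Temperature rise = 42556 / 24.2760 = 1753.01 K
T_ad = 58 + 1753.01 = 1811.01 deg C


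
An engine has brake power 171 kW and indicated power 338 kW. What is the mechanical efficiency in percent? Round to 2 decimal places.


eta_mech = (BP / IP) * 100
Ratio = 171 / 338 = 0.5059
eta_mech = 0.5059 * 100 = 50.59%


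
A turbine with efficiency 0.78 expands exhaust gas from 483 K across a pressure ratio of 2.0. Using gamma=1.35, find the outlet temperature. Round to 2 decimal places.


T_out = T_in * (1 - eta * (1 - PR^(-(gamma-1)/gamma)))
Exponent = -(1.35-1)/1.35 = -0.25925926
PR^exp = 2.0^(-0.25925926) = 0.83551680
Factor = 1 - 0.78*(1 - 0.83551680) = 0.87170310
T_out = 483 * 0.87170310 = 421.03 K


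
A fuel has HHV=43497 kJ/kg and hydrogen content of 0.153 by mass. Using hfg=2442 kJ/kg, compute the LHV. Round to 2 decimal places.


LHV = HHV - hfg * 9 * H
Water correction = 2442 * 9 * 0.153 = 3362.634 kJ/kg
LHV = 43497 - 3362.634 = 40134.37 kJ/kg


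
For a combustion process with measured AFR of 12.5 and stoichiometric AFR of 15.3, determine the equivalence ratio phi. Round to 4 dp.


phi = AFR_stoich / AFR_actual
phi = 15.3 / 12.5 = 1.2240


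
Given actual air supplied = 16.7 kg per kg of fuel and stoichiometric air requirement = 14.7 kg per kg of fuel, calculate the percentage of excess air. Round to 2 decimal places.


Excess air = actual - stoichiometric = 16.7 - 14.7 = 2.00 kg/kg fuel
Excess air % = (excess / stoich) * 100 = (2.00 / 14.7) * 100 = 13.61%


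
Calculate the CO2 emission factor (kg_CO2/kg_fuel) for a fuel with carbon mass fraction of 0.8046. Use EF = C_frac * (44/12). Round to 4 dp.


EF = C_frac * (M_CO2 / M_C)
EF = 0.8046 * (44/12)
EF = 0.8046 * 3.666667 = 2.9502 kg_CO2/kg_fuel


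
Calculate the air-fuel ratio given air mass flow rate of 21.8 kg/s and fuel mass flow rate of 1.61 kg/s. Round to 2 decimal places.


AFR = m_air / m_fuel
AFR = 21.8 / 1.61 = 13.54


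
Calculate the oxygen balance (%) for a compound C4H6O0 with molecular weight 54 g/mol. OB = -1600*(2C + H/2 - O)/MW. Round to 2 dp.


OB = -1600 * (2C + H/2 - O) / MW
Inner = 2*4 + 6/2 - 0 = 11.00
OB = -1600 * 11.00 / 54 = -325.93%


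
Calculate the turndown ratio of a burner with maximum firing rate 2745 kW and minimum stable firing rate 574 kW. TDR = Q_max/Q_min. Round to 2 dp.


TDR = Q_max / Q_min
TDR = 2745 / 574 = 4.78


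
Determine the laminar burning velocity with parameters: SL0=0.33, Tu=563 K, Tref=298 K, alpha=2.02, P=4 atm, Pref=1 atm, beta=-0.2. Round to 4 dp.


SL = SL0 * (Tu/Tref)^alpha * (P/Pref)^beta
T ratio = 563/298 = 1.88926174
(T ratio)^alpha = 1.88926174^2.02 = 3.615015
(P/Pref)^beta = 4^(-0.2) = 0.757858
SL = 0.33 * 3.615015 * 0.757858 = 0.9041 m/s


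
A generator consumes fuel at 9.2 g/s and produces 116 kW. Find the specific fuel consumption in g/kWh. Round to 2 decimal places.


SFC = (mf / BP) * 3600
Rate = 9.2 / 116 = 0.079310 g/(s*kW)
SFC = 0.079310 * 3600 = 285.52 g/kWh


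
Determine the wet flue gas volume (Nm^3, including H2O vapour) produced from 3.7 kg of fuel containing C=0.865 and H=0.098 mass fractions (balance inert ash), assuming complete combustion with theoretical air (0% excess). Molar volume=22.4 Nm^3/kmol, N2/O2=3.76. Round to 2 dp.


Per kg fuel: CO2 = (C/12 kmol)*22.4 = (0.865/12)*22.4 = 1.61467 Nm^3
Per kg fuel: H2O = (H/2 kmol)*22.4 = (0.098/2)*22.4 = 1.09760 Nm^3
O2 needed per kg fuel = C/12 + H/4 = 0.865/12 + 0.098/4 = 0.09658333 kmol
Per kg fuel: N2 = O2*3.76*22.4 = 0.09658333*3.76*22.4 = 8.13463 Nm^3
Total per kg = 1.61467 + 1.09760 + 8.13463 = 10.84690 Nm^3
Total = 10.84690 * 3.7 = 40.13 Nm^3


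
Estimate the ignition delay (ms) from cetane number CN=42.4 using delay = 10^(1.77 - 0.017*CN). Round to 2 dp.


delay = 10^(1.77 - 0.017*CN)
Exponent = 1.77 - 0.017*42.4 = 1.0492
delay = 10^1.0492 = 11.20 ms


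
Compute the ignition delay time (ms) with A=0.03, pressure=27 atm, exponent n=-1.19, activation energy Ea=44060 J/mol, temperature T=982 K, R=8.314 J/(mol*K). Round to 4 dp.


tau = A * P^n * exp(Ea/(R*T))
P^n = 27^(-1.19) = 0.01980054
Ea/(R*T) = 44060/(8.314*982) = 5.396634
exp(Ea/(R*T)) = 220.662469
tau = 0.03 * 0.01980054 * 220.662469 = 0.1311 ms


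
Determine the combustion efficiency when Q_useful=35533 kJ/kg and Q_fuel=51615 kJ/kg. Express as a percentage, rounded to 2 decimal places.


Efficiency = (Q_useful / Q_fuel) * 100
Efficiency = (35533 / 51615) * 100
Efficiency = 0.6884 * 100 = 68.84%


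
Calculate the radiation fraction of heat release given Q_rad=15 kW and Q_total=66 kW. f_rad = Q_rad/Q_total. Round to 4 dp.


f_rad = Q_rad / Q_total
f_rad = 15 / 66 = 0.2273


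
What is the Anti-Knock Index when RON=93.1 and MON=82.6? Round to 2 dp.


AKI = (RON + MON) / 2
AKI = (93.1 + 82.6) / 2
AKI = 175.7 / 2 = 87.85


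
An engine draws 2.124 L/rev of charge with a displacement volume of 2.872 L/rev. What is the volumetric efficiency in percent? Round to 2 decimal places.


eta_v = (V_actual / V_disp) * 100
Ratio = 2.124 / 2.872 = 0.7396
eta_v = 0.7396 * 100 = 73.96%


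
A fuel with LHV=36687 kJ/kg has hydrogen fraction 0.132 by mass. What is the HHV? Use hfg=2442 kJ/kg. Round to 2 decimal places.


HHV = LHV + hfg * 9 * H
Water addition = 2442 * 9 * 0.132 = 2901.096 kJ/kg
HHV = 36687 + 2901.096 = 39588.10 kJ/kg


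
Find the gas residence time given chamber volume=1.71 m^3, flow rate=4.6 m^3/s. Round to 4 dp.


tau = V / Q_flow
tau = 1.71 / 4.6 = 0.3717 s


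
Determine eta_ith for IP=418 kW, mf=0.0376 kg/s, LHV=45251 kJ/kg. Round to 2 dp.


eta_ith = (IP / (mf * LHV)) * 100
Denominator = 0.0376 * 45251 = 1701.4376 kW
eta_ith = (418 / 1701.4376) * 100 = 24.57%


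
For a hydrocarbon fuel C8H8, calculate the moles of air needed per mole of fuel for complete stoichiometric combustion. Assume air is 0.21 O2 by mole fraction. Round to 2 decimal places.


Balanced combustion: C8H8 + 10 O2 -> 8 CO2 + 4 H2O
O2 needed = C + H/4 = 8 + 8/4 = 10.00 moles
Air moles = O2 / 0.21 = 10.00 / 0.21 = 47.62 moles air


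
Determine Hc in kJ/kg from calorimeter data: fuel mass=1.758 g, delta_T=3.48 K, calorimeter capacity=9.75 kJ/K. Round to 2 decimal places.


Hc = C_cal * delta_T / m_fuel
Q_released = 9.75 * 3.48 = 33.9300 kJ
m_fuel = 1.758 g = 1.758/1000 kg = 0.001758 kg
Hc = 33.9300 / 0.001758 = 19300.34 kJ/kg


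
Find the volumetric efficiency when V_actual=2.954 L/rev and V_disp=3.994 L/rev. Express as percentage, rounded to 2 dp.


eta_v = (V_actual / V_disp) * 100
Ratio = 2.954 / 3.994 = 0.7396
eta_v = 0.7396 * 100 = 73.96%


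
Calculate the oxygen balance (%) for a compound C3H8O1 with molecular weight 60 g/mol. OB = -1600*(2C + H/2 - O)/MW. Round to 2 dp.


OB = -1600 * (2C + H/2 - O) / MW
Inner = 2*3 + 8/2 - 1 = 9.00
OB = -1600 * 9.00 / 60 = -240.00%


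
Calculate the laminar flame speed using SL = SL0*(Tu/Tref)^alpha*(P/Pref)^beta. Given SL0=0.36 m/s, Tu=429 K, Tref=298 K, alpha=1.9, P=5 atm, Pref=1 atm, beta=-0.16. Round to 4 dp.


SL = SL0 * (Tu/Tref)^alpha * (P/Pref)^beta
T ratio = 429/298 = 1.43959732
(T ratio)^alpha = 1.43959732^1.9 = 1.998287
(P/Pref)^beta = 5^(-0.16) = 0.772974
SL = 0.36 * 1.998287 * 0.772974 = 0.5561 m/s


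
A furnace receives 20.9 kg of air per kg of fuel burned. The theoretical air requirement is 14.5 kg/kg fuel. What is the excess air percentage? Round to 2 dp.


Excess air = actual - stoichiometric = 20.9 - 14.5 = 6.40 kg/kg fuel
Excess air % = (excess / stoich) * 100 = (6.40 / 14.5) * 100 = 44.14%


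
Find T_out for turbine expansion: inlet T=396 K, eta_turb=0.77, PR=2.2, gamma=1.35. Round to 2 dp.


T_out = T_in * (1 - eta * (1 - PR^(-(gamma-1)/gamma)))
Exponent = -(1.35-1)/1.35 = -0.25925926
PR^exp = 2.2^(-0.25925926) = 0.81512413
Factor = 1 - 0.77*(1 - 0.81512413) = 0.85764558
T_out = 396 * 0.85764558 = 339.63 K


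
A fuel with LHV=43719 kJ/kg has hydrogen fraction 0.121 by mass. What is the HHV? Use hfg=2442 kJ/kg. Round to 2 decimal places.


HHV = LHV + hfg * 9 * H
Water addition = 2442 * 9 * 0.121 = 2659.338 kJ/kg
HHV = 43719 + 2659.338 = 46378.34 kJ/kg


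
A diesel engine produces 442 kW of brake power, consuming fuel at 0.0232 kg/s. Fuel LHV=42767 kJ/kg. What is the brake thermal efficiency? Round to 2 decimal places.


eta_BTE = (BP / (mf * LHV)) * 100
Denominator = 0.0232 * 42767 = 992.1944 kW
eta_BTE = (442 / 992.1944) * 100 = 44.55%


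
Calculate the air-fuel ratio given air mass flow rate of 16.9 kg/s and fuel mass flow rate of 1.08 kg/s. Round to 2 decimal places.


AFR = m_air / m_fuel
AFR = 16.9 / 1.08 = 15.65


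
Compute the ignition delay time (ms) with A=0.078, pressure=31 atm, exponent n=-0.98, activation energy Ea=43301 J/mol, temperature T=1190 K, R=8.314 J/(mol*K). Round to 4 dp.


tau = A * P^n * exp(Ea/(R*T))
P^n = 31^(-0.98) = 0.03455139
Ea/(R*T) = 43301/(8.314*1190) = 4.376641
exp(Ea/(R*T)) = 79.570323
tau = 0.078 * 0.03455139 * 79.570323 = 0.2144 ms


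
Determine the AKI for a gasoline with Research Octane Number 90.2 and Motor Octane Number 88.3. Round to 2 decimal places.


AKI = (RON + MON) / 2
AKI = (90.2 + 88.3) / 2
AKI = 178.5 / 2 = 89.25


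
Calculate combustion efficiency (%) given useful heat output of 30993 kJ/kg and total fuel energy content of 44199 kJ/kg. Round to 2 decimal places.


Efficiency = (Q_useful / Q_fuel) * 100
Efficiency = (30993 / 44199) * 100
Efficiency = 0.7012 * 100 = 70.12%


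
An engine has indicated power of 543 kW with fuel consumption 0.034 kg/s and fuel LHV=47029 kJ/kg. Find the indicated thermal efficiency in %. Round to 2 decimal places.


eta_ith = (IP / (mf * LHV)) * 100
Denominator = 0.034 * 47029 = 1598.9860 kW
eta_ith = (543 / 1598.9860) * 100 = 33.96%


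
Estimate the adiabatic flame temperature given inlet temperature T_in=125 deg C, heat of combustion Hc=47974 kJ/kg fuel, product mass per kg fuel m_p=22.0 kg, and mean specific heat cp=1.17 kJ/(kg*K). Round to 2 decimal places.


T_ad = T_in + Hc / (m_p * cp)
Denominator = 22.0 * 1.17 = 25.7400
Temperature rise = 47974 / 25.7400 = 1863.79 K
T_ad = 125 + 1863.79 = 1988.79 deg C


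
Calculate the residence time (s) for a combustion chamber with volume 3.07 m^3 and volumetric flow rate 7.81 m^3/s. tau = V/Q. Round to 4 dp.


tau = V / Q_flow
tau = 3.07 / 7.81 = 0.3931 s


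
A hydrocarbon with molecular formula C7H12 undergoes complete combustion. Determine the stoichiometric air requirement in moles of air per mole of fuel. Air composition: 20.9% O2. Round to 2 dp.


Balanced combustion: C7H12 + 10 O2 -> 7 CO2 + 6 H2O
O2 needed = C + H/4 = 7 + 12/4 = 10.00 moles
Air moles = O2 / 0.209 = 10.00 / 0.209 = 47.85 moles air
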